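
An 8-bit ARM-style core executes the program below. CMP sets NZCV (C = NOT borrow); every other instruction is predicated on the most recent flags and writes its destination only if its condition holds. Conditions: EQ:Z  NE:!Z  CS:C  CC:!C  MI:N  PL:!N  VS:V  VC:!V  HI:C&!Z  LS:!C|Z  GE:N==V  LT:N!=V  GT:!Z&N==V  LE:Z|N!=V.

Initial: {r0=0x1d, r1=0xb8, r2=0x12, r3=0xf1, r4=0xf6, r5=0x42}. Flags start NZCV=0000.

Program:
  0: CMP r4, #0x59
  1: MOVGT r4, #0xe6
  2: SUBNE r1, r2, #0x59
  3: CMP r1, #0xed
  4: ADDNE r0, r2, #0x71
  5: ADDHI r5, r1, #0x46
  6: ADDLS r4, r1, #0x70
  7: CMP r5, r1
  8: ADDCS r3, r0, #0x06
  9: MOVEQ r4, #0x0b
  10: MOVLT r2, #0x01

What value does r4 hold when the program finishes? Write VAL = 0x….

0: ✓ CMP  NZCV=1010
1: · MOVGT
2: ✓ SUBNE  r1←0xb9
3: ✓ CMP  NZCV=1000
4: ✓ ADDNE  r0←0x83
5: · ADDHI
6: ✓ ADDLS  r4←0x29
7: ✓ CMP  NZCV=1001
8: · ADDCS
9: · MOVEQ
10: · MOVLT

VAL = 0x29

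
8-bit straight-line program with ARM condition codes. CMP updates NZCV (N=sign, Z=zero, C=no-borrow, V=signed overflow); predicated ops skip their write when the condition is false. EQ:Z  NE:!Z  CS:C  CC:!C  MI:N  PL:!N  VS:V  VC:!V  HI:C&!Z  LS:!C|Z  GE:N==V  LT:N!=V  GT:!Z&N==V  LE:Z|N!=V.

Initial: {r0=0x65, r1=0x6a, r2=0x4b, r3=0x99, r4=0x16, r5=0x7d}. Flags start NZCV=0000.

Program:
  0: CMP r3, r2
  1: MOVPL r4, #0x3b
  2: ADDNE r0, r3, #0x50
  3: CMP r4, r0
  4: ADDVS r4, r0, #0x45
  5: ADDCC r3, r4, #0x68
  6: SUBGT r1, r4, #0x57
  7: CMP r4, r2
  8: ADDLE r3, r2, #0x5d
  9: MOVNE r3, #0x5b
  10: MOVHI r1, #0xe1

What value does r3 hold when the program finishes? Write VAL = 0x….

VAL = 0x5b

0: ✓ CMP  NZCV=0011
1: ✓ MOVPL  r4←0x3b
2: ✓ ADDNE  r0←0xe9
3: ✓ CMP  NZCV=0000
4: · ADDVS
5: ✓ ADDCC  r3←0xa3
6: ✓ SUBGT  r1←0xe4
7: ✓ CMP  NZCV=1000
8: ✓ ADDLE  r3←0xa8
9: ✓ MOVNE  r3←0x5b
10: · MOVHI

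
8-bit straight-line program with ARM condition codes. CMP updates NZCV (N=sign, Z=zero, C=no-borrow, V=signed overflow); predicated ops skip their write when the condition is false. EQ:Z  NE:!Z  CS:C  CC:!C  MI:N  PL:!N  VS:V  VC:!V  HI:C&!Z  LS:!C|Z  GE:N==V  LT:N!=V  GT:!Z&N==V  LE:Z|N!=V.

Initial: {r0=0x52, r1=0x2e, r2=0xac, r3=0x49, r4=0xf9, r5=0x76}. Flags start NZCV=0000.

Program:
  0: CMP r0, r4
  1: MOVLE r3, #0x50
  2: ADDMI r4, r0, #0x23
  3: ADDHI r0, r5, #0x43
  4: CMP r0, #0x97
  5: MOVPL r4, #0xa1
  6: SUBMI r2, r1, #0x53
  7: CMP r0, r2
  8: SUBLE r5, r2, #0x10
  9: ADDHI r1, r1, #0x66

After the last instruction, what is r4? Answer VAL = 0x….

0: ✓ CMP  NZCV=0000
1: · MOVLE
2: · ADDMI
3: · ADDHI
4: ✓ CMP  NZCV=1001
5: · MOVPL
6: ✓ SUBMI  r2←0xdb
7: ✓ CMP  NZCV=0000
8: · SUBLE
9: · ADDHI

VAL = 0xf9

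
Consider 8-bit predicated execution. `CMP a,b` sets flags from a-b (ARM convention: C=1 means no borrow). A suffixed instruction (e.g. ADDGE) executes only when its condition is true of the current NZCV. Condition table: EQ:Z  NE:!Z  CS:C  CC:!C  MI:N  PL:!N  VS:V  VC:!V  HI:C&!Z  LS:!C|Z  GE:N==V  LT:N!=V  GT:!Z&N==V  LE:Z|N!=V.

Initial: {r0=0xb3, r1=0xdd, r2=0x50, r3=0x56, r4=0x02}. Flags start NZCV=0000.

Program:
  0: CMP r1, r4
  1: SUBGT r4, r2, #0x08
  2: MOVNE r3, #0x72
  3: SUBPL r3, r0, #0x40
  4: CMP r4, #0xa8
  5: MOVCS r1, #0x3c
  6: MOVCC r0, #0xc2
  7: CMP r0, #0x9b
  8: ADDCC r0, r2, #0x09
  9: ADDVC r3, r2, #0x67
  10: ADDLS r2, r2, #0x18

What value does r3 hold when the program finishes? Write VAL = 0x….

0: ✓ CMP  NZCV=1010
1: · SUBGT
2: ✓ MOVNE  r3←0x72
3: · SUBPL
4: ✓ CMP  NZCV=0000
5: · MOVCS
6: ✓ MOVCC  r0←0xc2
7: ✓ CMP  NZCV=0010
8: · ADDCC
9: ✓ ADDVC  r3←0xb7
10: · ADDLS

VAL = 0xb7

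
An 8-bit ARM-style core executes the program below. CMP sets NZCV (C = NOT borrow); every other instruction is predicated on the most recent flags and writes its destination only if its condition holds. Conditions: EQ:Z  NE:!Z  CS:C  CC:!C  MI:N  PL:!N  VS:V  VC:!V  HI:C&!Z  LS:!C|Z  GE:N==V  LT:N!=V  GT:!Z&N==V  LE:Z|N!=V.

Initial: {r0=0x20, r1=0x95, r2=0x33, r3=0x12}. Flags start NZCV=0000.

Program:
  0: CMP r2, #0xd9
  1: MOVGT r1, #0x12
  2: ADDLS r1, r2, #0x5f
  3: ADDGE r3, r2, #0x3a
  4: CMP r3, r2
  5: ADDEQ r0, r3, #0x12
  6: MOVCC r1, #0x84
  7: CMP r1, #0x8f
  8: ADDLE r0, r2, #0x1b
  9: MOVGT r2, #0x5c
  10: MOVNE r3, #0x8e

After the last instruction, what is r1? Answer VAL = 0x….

0: ✓ CMP  NZCV=0000
1: ✓ MOVGT  r1←0x12
2: ✓ ADDLS  r1←0x92
3: ✓ ADDGE  r3←0x6d
4: ✓ CMP  NZCV=0010
5: · ADDEQ
6: · MOVCC
7: ✓ CMP  NZCV=0010
8: · ADDLE
9: ✓ MOVGT  r2←0x5c
10: ✓ MOVNE  r3←0x8e

VAL = 0x92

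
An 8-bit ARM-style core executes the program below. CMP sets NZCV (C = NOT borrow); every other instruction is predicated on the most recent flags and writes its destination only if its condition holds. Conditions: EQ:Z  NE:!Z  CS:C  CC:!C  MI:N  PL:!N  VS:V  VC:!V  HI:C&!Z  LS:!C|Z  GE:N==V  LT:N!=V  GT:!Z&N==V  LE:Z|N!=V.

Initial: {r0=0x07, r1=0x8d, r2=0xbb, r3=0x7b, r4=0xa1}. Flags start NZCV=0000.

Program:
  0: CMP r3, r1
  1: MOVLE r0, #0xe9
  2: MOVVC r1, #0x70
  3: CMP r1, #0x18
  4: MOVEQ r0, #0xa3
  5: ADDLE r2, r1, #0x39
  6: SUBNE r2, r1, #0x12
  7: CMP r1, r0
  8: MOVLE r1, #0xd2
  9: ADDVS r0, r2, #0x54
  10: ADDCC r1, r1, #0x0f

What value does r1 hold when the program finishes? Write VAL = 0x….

[0] flags=1001 → (cmp)
[1] flags=1001 LE?F → skip
[2] flags=1001 VC?F → skip
[3] flags=0011 → (cmp)
[4] flags=0011 EQ?F → skip
[5] flags=0011 LE?T → r2=0xc6
[6] flags=0011 NE?T → r2=0x7b
[7] flags=1010 → (cmp)
[8] flags=1010 LE?T → r1=0xd2
[9] flags=1010 VS?F → skip
[10] flags=1010 CC?F → skip

VAL = 0xd2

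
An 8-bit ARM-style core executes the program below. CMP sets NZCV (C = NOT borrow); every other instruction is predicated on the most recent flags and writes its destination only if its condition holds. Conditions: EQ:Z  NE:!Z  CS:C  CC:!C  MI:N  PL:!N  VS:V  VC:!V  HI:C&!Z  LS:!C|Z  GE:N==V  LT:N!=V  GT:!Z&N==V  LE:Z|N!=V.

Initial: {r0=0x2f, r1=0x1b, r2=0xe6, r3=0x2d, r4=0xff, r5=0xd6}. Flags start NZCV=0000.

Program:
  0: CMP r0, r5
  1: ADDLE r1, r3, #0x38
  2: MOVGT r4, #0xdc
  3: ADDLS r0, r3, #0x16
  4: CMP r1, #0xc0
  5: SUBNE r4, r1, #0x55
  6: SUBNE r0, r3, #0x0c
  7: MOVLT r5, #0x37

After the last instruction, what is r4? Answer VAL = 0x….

VAL = 0xc6

0: ✓ CMP  NZCV=0000
1: · ADDLE
2: ✓ MOVGT  r4←0xdc
3: ✓ ADDLS  r0←0x43
4: ✓ CMP  NZCV=0000
5: ✓ SUBNE  r4←0xc6
6: ✓ SUBNE  r0←0x21
7: · MOVLT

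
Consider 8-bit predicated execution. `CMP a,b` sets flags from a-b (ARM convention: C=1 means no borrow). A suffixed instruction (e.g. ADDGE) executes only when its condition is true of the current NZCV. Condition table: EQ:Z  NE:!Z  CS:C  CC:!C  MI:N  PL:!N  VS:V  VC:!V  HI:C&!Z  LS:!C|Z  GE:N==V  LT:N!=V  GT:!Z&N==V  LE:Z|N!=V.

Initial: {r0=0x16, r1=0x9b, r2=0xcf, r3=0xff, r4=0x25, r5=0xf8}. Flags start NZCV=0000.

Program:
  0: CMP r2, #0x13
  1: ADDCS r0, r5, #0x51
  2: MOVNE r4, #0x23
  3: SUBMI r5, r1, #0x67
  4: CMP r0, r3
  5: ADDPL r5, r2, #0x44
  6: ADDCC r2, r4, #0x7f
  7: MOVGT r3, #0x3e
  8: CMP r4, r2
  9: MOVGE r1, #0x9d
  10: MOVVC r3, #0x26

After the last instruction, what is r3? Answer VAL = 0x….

VAL = 0x3e

[0] flags=1010 → (cmp)
[1] flags=1010 CS?T → r0=0x49
[2] flags=1010 NE?T → r4=0x23
[3] flags=1010 MI?T → r5=0x34
[4] flags=0000 → (cmp)
[5] flags=0000 PL?T → r5=0x13
[6] flags=0000 CC?T → r2=0xa2
[7] flags=0000 GT?T → r3=0x3e
[8] flags=1001 → (cmp)
[9] flags=1001 GE?T → r1=0x9d
[10] flags=1001 VC?F → skip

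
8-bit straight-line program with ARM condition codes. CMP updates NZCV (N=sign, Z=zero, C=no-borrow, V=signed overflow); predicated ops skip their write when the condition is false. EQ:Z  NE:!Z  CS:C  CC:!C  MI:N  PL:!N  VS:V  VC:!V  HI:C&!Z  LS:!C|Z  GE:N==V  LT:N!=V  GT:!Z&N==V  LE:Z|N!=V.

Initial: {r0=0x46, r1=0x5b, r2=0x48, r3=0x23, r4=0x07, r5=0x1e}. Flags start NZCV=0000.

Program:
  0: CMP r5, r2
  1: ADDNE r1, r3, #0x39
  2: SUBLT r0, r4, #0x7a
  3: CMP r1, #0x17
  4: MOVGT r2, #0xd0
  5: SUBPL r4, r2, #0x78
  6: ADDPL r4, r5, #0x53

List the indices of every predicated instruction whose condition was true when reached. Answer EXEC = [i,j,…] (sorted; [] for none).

0: ✓ CMP  NZCV=1000
1: ✓ ADDNE  r1←0x5c
2: ✓ SUBLT  r0←0x8d
3: ✓ CMP  NZCV=0010
4: ✓ MOVGT  r2←0xd0
5: ✓ SUBPL  r4←0x58
6: ✓ ADDPL  r4←0x71

EXEC = [1,2,4,5,6]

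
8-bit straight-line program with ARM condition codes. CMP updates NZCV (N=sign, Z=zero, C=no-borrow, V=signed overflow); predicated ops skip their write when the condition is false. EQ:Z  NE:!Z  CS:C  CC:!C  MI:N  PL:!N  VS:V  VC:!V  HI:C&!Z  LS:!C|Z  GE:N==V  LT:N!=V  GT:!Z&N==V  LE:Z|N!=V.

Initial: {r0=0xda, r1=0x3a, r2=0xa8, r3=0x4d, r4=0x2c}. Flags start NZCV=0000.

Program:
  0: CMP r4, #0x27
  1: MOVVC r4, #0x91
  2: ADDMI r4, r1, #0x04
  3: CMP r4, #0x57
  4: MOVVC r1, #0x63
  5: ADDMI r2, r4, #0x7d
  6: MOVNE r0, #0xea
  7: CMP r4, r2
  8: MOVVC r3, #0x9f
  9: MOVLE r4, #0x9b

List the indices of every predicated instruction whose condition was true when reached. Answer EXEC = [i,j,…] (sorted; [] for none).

0: ✓ CMP  NZCV=0010
1: ✓ MOVVC  r4←0x91
2: · ADDMI
3: ✓ CMP  NZCV=0011
4: · MOVVC
5: · ADDMI
6: ✓ MOVNE  r0←0xea
7: ✓ CMP  NZCV=1000
8: ✓ MOVVC  r3←0x9f
9: ✓ MOVLE  r4←0x9b

EXEC = [1,6,8,9]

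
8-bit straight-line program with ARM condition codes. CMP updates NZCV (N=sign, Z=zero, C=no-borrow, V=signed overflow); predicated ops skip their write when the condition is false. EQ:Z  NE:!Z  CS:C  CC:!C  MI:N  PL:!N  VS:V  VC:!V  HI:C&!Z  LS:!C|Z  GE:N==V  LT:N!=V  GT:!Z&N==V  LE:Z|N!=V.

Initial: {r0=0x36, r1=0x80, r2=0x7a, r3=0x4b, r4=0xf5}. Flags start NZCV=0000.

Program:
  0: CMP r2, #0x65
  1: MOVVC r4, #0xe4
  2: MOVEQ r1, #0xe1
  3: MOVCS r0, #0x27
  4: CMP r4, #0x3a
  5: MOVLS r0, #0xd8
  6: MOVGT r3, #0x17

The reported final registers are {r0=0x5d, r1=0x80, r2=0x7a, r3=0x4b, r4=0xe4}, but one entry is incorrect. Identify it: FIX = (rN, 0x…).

0: ✓ CMP  NZCV=0010
1: ✓ MOVVC  r4←0xe4
2: · MOVEQ
3: ✓ MOVCS  r0←0x27
4: ✓ CMP  NZCV=1010
5: · MOVLS
6: · MOVGT

FIX = (r0, 0x27)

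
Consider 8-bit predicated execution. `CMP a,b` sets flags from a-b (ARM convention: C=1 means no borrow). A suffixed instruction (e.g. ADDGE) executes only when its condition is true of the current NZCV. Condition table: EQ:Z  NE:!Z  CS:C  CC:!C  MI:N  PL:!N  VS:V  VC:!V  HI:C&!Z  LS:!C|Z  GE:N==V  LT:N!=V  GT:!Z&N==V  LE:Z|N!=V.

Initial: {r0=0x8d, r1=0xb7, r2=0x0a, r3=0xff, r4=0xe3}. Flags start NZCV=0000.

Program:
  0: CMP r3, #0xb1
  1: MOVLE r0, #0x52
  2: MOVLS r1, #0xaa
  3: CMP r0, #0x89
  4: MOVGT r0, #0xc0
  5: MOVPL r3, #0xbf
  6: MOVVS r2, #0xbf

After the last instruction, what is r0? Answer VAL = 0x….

0: ✓ CMP  NZCV=0010
1: · MOVLE
2: · MOVLS
3: ✓ CMP  NZCV=0010
4: ✓ MOVGT  r0←0xc0
5: ✓ MOVPL  r3←0xbf
6: · MOVVS

VAL = 0xc0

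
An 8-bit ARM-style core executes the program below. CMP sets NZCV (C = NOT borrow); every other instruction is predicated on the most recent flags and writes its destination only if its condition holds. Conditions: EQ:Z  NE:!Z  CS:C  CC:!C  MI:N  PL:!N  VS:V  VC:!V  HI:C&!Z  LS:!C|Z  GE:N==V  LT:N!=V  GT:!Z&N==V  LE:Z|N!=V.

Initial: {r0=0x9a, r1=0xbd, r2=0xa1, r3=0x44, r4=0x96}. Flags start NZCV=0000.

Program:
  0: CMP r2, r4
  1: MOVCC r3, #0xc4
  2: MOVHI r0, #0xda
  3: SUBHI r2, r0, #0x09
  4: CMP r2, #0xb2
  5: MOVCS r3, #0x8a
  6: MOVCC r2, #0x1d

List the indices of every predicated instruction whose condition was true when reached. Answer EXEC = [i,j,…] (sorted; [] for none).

EXEC = [2,3,5]

[0] flags=0010 → (cmp)
[1] flags=0010 CC?F → skip
[2] flags=0010 HI?T → r0=0xda
[3] flags=0010 HI?T → r2=0xd1
[4] flags=0010 → (cmp)
[5] flags=0010 CS?T → r3=0x8a
[6] flags=0010 CC?F → skip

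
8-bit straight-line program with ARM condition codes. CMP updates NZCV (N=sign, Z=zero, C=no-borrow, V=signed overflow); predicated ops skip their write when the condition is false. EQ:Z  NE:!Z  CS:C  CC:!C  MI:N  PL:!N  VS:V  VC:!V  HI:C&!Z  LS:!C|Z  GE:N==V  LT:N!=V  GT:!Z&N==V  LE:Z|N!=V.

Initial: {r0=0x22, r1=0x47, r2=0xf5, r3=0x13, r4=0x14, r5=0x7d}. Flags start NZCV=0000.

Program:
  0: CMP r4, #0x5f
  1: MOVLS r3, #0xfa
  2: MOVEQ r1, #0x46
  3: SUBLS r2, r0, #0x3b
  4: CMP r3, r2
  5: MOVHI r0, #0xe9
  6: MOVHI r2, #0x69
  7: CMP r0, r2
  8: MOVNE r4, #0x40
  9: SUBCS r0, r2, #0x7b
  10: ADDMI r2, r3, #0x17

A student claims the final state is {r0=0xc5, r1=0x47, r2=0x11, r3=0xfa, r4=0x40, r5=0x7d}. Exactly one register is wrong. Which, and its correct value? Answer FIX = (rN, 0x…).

[0] flags=1000 → (cmp)
[1] flags=1000 LS?T → r3=0xfa
[2] flags=1000 EQ?F → skip
[3] flags=1000 LS?T → r2=0xe7
[4] flags=0010 → (cmp)
[5] flags=0010 HI?T → r0=0xe9
[6] flags=0010 HI?T → r2=0x69
[7] flags=1010 → (cmp)
[8] flags=1010 NE?T → r4=0x40
[9] flags=1010 CS?T → r0=0xee
[10] flags=1010 MI?T → r2=0x11

FIX = (r0, 0xee)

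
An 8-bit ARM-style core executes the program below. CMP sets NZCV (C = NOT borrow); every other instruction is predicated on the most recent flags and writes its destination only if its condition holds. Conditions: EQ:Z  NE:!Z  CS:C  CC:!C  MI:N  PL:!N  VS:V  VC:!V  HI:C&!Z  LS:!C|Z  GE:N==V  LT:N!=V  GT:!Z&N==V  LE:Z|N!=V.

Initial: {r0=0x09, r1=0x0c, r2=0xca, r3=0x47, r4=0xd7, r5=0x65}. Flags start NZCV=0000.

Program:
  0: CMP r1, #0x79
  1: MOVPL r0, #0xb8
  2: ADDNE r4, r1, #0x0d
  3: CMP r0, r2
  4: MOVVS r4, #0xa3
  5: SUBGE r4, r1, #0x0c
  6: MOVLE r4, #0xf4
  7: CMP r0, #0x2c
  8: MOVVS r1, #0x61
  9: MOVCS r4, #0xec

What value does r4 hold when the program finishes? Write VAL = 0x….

VAL = 0x00

[0] flags=1000 → (cmp)
[1] flags=1000 PL?F → skip
[2] flags=1000 NE?T → r4=0x19
[3] flags=0000 → (cmp)
[4] flags=0000 VS?F → skip
[5] flags=0000 GE?T → r4=0x00
[6] flags=0000 LE?F → skip
[7] flags=1000 → (cmp)
[8] flags=1000 VS?F → skip
[9] flags=1000 CS?F → skip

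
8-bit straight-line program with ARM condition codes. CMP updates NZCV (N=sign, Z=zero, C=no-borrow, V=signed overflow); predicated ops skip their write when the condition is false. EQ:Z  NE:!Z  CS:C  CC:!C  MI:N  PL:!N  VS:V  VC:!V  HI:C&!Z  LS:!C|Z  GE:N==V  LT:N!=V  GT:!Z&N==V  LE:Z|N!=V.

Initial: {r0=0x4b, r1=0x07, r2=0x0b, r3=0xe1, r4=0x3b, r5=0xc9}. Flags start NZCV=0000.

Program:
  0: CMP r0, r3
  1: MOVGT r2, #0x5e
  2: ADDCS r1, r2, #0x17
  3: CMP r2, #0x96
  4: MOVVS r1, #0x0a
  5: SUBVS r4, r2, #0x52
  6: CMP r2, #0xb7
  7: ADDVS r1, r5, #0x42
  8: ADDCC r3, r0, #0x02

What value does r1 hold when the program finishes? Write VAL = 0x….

[0] flags=0000 → (cmp)
[1] flags=0000 GT?T → r2=0x5e
[2] flags=0000 CS?F → skip
[3] flags=1001 → (cmp)
[4] flags=1001 VS?T → r1=0x0a
[5] flags=1001 VS?T → r4=0x0c
[6] flags=1001 → (cmp)
[7] flags=1001 VS?T → r1=0x0b
[8] flags=1001 CC?T → r3=0x4d

VAL = 0x0b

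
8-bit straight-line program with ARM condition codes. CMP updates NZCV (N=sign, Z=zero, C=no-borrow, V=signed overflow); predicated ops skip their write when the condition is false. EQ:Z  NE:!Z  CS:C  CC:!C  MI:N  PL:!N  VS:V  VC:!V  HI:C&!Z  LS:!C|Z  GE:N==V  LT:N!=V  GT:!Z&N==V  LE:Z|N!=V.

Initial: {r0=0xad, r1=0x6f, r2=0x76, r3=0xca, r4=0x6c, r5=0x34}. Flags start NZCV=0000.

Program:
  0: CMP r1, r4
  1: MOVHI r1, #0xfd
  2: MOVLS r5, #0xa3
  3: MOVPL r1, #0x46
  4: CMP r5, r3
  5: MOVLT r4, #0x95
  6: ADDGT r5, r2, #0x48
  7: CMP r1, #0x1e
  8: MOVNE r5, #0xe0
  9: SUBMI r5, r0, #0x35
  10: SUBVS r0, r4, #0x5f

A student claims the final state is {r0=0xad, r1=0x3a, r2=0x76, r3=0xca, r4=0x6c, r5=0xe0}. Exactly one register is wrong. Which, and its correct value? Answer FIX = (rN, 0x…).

FIX = (r1, 0x46)

[0] flags=0010 → (cmp)
[1] flags=0010 HI?T → r1=0xfd
[2] flags=0010 LS?F → skip
[3] flags=0010 PL?T → r1=0x46
[4] flags=0000 → (cmp)
[5] flags=0000 LT?F → skip
[6] flags=0000 GT?T → r5=0xbe
[7] flags=0010 → (cmp)
[8] flags=0010 NE?T → r5=0xe0
[9] flags=0010 MI?F → skip
[10] flags=0010 VS?F → skip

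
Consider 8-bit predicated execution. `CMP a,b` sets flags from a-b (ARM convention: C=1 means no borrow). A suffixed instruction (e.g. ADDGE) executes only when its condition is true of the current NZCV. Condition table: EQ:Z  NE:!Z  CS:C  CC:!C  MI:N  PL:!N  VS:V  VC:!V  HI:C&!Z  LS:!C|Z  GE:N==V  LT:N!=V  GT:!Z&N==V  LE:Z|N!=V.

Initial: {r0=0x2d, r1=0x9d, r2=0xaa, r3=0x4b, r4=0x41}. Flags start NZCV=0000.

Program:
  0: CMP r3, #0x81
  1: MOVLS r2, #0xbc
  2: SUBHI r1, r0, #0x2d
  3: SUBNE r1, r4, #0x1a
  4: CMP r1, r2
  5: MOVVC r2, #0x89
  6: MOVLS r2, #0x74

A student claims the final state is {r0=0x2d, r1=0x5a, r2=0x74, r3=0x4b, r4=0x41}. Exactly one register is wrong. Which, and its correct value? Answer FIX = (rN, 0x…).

FIX = (r1, 0x27)

0: ✓ CMP  NZCV=1001
1: ✓ MOVLS  r2←0xbc
2: · SUBHI
3: ✓ SUBNE  r1←0x27
4: ✓ CMP  NZCV=0000
5: ✓ MOVVC  r2←0x89
6: ✓ MOVLS  r2←0x74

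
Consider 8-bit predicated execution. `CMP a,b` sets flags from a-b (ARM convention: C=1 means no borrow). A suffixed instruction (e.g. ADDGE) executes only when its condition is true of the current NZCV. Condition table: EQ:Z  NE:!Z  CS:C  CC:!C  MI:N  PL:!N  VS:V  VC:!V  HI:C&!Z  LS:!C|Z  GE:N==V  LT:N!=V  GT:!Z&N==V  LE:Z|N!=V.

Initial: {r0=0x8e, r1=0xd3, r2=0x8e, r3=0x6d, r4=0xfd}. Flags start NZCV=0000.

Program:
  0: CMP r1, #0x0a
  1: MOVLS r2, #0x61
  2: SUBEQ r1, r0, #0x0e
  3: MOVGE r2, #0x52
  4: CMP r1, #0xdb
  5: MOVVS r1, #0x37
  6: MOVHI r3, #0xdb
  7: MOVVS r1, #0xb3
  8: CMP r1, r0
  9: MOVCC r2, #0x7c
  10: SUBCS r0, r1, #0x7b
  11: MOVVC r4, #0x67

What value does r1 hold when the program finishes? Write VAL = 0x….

VAL = 0xd3

0: ✓ CMP  NZCV=1010
1: · MOVLS
2: · SUBEQ
3: · MOVGE
4: ✓ CMP  NZCV=1000
5: · MOVVS
6: · MOVHI
7: · MOVVS
8: ✓ CMP  NZCV=0010
9: · MOVCC
10: ✓ SUBCS  r0←0x58
11: ✓ MOVVC  r4←0x67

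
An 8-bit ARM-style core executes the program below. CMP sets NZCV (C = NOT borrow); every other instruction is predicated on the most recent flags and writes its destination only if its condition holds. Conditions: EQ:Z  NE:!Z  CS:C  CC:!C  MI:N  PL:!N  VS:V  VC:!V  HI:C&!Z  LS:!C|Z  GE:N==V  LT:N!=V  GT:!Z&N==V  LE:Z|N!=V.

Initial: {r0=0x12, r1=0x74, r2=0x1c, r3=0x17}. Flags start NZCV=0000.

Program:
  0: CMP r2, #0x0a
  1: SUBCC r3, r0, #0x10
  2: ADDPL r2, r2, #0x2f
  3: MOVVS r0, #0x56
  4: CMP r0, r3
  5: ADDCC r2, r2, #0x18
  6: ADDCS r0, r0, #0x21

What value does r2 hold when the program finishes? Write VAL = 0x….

VAL = 0x63

0: ✓ CMP  NZCV=0010
1: · SUBCC
2: ✓ ADDPL  r2←0x4b
3: · MOVVS
4: ✓ CMP  NZCV=1000
5: ✓ ADDCC  r2←0x63
6: · ADDCS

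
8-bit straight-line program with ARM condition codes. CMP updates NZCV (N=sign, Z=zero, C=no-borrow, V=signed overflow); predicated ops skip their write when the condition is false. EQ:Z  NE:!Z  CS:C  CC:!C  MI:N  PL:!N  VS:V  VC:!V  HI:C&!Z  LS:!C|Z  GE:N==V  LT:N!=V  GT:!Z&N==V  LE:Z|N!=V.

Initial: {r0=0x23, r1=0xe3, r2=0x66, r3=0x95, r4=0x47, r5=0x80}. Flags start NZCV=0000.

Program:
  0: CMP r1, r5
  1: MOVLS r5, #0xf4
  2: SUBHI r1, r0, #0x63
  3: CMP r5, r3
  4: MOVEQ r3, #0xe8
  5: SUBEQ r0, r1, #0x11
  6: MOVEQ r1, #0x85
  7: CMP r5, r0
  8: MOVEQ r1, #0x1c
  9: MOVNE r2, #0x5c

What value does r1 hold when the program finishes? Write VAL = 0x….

VAL = 0xc0

[0] flags=0010 → (cmp)
[1] flags=0010 LS?F → skip
[2] flags=0010 HI?T → r1=0xc0
[3] flags=1000 → (cmp)
[4] flags=1000 EQ?F → skip
[5] flags=1000 EQ?F → skip
[6] flags=1000 EQ?F → skip
[7] flags=0011 → (cmp)
[8] flags=0011 EQ?F → skip
[9] flags=0011 NE?T → r2=0x5c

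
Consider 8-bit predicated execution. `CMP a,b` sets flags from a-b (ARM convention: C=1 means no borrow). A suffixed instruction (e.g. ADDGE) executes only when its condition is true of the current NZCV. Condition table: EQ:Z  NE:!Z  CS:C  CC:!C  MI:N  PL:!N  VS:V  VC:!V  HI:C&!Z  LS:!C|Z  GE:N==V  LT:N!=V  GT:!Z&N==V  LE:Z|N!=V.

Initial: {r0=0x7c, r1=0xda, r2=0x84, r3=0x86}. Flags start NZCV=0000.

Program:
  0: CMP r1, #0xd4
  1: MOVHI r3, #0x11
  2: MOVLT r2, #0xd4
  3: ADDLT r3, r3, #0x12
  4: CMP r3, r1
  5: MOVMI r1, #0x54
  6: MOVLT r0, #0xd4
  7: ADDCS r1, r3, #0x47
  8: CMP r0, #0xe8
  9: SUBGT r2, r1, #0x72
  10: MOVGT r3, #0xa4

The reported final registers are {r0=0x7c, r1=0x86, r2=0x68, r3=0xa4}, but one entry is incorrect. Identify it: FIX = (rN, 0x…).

[0] flags=0010 → (cmp)
[1] flags=0010 HI?T → r3=0x11
[2] flags=0010 LT?F → skip
[3] flags=0010 LT?F → skip
[4] flags=0000 → (cmp)
[5] flags=0000 MI?F → skip
[6] flags=0000 LT?F → skip
[7] flags=0000 CS?F → skip
[8] flags=1001 → (cmp)
[9] flags=1001 GT?T → r2=0x68
[10] flags=1001 GT?T → r3=0xa4

FIX = (r1, 0xda)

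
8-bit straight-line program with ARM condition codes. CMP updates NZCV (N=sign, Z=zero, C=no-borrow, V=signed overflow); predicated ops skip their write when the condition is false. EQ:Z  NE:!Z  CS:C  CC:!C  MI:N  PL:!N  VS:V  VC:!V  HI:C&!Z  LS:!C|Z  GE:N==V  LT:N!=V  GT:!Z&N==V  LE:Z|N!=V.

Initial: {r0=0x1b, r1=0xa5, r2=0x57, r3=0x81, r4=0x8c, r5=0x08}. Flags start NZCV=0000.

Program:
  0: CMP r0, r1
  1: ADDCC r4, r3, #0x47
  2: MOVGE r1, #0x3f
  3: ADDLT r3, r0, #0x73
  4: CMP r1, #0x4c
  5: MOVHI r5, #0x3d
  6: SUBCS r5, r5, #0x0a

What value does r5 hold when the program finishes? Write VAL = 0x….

[0] flags=0000 → (cmp)
[1] flags=0000 CC?T → r4=0xc8
[2] flags=0000 GE?T → r1=0x3f
[3] flags=0000 LT?F → skip
[4] flags=1000 → (cmp)
[5] flags=1000 HI?F → skip
[6] flags=1000 CS?F → skip

VAL = 0x08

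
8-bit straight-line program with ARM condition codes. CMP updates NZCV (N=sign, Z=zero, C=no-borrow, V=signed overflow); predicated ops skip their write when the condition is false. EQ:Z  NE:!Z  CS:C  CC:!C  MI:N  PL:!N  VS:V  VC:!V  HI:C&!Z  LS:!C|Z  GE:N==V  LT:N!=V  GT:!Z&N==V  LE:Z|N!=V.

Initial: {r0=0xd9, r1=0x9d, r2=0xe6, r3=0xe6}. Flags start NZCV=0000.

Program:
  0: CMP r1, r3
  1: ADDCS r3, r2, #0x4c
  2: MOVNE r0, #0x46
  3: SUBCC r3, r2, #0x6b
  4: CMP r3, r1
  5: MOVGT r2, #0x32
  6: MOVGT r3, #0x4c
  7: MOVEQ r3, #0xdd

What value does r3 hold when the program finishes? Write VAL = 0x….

0: ✓ CMP  NZCV=1000
1: · ADDCS
2: ✓ MOVNE  r0←0x46
3: ✓ SUBCC  r3←0x7b
4: ✓ CMP  NZCV=1001
5: ✓ MOVGT  r2←0x32
6: ✓ MOVGT  r3←0x4c
7: · MOVEQ

VAL = 0x4c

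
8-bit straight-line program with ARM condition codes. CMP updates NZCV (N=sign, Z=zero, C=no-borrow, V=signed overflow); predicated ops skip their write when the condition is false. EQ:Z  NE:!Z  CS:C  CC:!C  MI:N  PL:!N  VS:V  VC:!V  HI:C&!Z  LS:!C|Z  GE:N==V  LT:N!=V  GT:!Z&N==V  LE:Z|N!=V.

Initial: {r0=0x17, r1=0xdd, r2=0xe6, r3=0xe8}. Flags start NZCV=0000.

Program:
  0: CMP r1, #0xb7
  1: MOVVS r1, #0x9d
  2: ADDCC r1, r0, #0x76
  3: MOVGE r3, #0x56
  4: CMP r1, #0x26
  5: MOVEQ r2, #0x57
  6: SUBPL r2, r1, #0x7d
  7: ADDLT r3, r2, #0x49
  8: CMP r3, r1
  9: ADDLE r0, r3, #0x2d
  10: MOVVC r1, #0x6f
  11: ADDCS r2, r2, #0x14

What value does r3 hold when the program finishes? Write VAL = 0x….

VAL = 0x2f

0: ✓ CMP  NZCV=0010
1: · MOVVS
2: · ADDCC
3: ✓ MOVGE  r3←0x56
4: ✓ CMP  NZCV=1010
5: · MOVEQ
6: · SUBPL
7: ✓ ADDLT  r3←0x2f
8: ✓ CMP  NZCV=0000
9: · ADDLE
10: ✓ MOVVC  r1←0x6f
11: · ADDCS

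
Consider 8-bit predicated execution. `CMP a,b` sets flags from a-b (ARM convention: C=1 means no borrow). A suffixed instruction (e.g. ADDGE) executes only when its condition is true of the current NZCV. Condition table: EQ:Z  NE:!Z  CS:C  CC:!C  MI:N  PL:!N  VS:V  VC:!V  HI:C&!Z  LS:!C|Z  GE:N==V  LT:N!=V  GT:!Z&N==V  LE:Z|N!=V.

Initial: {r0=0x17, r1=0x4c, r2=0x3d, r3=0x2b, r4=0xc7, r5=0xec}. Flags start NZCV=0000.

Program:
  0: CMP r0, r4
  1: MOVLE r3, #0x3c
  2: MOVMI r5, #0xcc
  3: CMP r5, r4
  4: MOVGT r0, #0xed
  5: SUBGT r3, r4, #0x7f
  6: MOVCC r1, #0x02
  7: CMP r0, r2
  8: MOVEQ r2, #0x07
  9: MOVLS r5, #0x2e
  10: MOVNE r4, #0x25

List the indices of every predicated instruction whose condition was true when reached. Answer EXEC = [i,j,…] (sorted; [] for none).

0: ✓ CMP  NZCV=0000
1: · MOVLE
2: · MOVMI
3: ✓ CMP  NZCV=0010
4: ✓ MOVGT  r0←0xed
5: ✓ SUBGT  r3←0x48
6: · MOVCC
7: ✓ CMP  NZCV=1010
8: · MOVEQ
9: · MOVLS
10: ✓ MOVNE  r4←0x25

EXEC = [4,5,10]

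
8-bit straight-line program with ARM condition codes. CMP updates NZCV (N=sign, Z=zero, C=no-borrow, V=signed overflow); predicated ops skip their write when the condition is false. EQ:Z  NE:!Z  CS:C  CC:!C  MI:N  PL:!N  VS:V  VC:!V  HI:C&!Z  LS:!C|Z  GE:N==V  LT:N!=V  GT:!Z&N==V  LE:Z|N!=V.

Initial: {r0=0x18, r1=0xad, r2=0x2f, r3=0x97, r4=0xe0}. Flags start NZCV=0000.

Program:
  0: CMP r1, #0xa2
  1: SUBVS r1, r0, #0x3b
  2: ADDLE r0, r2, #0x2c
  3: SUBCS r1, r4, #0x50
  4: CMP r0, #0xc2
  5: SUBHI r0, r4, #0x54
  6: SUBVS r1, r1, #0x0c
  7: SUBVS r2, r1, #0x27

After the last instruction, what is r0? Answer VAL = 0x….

VAL = 0x18

[0] flags=0010 → (cmp)
[1] flags=0010 VS?F → skip
[2] flags=0010 LE?F → skip
[3] flags=0010 CS?T → r1=0x90
[4] flags=0000 → (cmp)
[5] flags=0000 HI?F → skip
[6] flags=0000 VS?F → skip
[7] flags=0000 VS?F → skip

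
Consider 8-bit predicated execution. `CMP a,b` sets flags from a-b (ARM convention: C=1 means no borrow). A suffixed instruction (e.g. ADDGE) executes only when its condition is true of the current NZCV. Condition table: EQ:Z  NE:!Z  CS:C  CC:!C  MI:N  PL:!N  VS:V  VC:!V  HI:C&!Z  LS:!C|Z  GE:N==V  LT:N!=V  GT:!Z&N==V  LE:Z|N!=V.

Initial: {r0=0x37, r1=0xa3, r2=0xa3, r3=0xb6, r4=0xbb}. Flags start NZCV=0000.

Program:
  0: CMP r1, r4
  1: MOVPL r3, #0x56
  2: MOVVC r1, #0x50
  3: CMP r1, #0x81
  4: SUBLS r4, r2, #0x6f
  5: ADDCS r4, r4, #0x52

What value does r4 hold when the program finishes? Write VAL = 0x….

[0] flags=1000 → (cmp)
[1] flags=1000 PL?F → skip
[2] flags=1000 VC?T → r1=0x50
[3] flags=1001 → (cmp)
[4] flags=1001 LS?T → r4=0x34
[5] flags=1001 CS?F → skip

VAL = 0x34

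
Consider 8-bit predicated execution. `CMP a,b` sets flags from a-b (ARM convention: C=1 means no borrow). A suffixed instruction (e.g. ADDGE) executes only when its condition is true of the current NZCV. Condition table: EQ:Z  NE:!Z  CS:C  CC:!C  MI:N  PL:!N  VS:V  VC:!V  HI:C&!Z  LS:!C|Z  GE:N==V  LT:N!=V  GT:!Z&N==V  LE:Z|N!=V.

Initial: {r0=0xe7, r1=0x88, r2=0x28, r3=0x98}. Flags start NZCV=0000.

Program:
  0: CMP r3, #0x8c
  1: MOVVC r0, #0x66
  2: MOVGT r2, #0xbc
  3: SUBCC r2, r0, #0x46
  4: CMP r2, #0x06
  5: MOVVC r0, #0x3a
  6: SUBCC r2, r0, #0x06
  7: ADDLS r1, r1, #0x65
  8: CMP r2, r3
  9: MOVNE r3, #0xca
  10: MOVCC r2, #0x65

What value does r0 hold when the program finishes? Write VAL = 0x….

VAL = 0x3a

[0] flags=0010 → (cmp)
[1] flags=0010 VC?T → r0=0x66
[2] flags=0010 GT?T → r2=0xbc
[3] flags=0010 CC?F → skip
[4] flags=1010 → (cmp)
[5] flags=1010 VC?T → r0=0x3a
[6] flags=1010 CC?F → skip
[7] flags=1010 LS?F → skip
[8] flags=0010 → (cmp)
[9] flags=0010 NE?T → r3=0xca
[10] flags=0010 CC?F → skip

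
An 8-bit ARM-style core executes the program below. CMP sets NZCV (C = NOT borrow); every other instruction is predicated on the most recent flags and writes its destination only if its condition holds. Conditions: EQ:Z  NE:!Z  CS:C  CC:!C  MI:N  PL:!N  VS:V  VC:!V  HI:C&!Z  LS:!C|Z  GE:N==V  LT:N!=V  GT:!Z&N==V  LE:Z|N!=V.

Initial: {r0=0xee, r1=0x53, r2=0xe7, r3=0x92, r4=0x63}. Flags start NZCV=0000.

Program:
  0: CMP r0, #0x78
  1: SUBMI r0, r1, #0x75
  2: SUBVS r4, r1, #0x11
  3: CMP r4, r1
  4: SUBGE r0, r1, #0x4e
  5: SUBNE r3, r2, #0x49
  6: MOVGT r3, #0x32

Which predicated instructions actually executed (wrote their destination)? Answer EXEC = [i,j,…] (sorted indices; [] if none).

0: ✓ CMP  NZCV=0011
1: · SUBMI
2: ✓ SUBVS  r4←0x42
3: ✓ CMP  NZCV=1000
4: · SUBGE
5: ✓ SUBNE  r3←0x9e
6: · MOVGT

EXEC = [2,5]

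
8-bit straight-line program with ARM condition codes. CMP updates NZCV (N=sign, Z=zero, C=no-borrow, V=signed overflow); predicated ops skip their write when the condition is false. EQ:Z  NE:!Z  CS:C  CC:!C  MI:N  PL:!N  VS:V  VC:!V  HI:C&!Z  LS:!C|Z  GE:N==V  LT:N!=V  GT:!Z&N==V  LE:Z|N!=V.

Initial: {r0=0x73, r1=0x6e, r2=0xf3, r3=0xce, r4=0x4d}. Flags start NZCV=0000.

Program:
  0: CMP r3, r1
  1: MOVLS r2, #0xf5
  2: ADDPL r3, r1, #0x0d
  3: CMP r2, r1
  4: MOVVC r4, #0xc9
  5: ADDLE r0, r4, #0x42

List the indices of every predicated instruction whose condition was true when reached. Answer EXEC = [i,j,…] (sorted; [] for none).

0: ✓ CMP  NZCV=0011
1: · MOVLS
2: ✓ ADDPL  r3←0x7b
3: ✓ CMP  NZCV=1010
4: ✓ MOVVC  r4←0xc9
5: ✓ ADDLE  r0←0x0b

EXEC = [2,4,5]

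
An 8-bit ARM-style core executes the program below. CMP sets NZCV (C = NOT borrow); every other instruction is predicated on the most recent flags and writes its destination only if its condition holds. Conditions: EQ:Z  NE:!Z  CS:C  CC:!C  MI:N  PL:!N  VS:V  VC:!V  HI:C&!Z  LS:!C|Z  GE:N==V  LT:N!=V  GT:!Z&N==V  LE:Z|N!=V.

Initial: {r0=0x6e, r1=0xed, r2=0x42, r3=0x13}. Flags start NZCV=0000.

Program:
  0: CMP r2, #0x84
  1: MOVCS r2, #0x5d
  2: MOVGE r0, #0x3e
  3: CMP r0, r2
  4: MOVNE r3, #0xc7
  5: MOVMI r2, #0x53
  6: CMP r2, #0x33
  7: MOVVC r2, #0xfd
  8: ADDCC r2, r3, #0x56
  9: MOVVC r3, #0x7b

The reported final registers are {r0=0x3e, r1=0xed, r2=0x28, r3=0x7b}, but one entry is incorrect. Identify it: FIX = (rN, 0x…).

FIX = (r2, 0xfd)

[0] flags=1001 → (cmp)
[1] flags=1001 CS?F → skip
[2] flags=1001 GE?T → r0=0x3e
[3] flags=1000 → (cmp)
[4] flags=1000 NE?T → r3=0xc7
[5] flags=1000 MI?T → r2=0x53
[6] flags=0010 → (cmp)
[7] flags=0010 VC?T → r2=0xfd
[8] flags=0010 CC?F → skip
[9] flags=0010 VC?T → r3=0x7b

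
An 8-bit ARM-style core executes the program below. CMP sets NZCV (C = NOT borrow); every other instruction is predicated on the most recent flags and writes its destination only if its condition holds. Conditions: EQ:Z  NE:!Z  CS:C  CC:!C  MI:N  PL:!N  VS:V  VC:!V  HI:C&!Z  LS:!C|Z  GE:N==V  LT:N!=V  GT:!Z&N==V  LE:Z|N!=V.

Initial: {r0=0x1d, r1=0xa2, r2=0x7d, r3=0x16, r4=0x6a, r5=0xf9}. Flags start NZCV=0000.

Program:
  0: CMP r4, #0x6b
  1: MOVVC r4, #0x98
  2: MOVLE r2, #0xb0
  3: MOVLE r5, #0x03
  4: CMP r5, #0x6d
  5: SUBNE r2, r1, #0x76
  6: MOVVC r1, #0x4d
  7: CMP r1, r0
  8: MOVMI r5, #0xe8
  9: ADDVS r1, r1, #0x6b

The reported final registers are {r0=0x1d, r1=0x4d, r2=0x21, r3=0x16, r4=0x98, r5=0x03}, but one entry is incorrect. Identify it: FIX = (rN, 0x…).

[0] flags=1000 → (cmp)
[1] flags=1000 VC?T → r4=0x98
[2] flags=1000 LE?T → r2=0xb0
[3] flags=1000 LE?T → r5=0x03
[4] flags=1000 → (cmp)
[5] flags=1000 NE?T → r2=0x2c
[6] flags=1000 VC?T → r1=0x4d
[7] flags=0010 → (cmp)
[8] flags=0010 MI?F → skip
[9] flags=0010 VS?F → skip

FIX = (r2, 0x2c)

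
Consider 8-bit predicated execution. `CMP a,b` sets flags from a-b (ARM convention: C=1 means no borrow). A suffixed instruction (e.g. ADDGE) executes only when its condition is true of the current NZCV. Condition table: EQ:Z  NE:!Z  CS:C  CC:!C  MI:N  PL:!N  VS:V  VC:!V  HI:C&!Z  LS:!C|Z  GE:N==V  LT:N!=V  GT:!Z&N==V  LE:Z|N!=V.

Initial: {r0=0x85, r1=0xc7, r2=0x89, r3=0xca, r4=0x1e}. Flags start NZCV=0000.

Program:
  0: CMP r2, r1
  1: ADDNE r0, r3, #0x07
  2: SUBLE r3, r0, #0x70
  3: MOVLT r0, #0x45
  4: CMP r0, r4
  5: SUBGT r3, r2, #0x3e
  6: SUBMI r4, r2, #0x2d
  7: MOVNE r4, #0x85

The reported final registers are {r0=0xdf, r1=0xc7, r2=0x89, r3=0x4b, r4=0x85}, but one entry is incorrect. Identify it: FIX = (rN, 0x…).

[0] flags=1000 → (cmp)
[1] flags=1000 NE?T → r0=0xd1
[2] flags=1000 LE?T → r3=0x61
[3] flags=1000 LT?T → r0=0x45
[4] flags=0010 → (cmp)
[5] flags=0010 GT?T → r3=0x4b
[6] flags=0010 MI?F → skip
[7] flags=0010 NE?T → r4=0x85

FIX = (r0, 0x45)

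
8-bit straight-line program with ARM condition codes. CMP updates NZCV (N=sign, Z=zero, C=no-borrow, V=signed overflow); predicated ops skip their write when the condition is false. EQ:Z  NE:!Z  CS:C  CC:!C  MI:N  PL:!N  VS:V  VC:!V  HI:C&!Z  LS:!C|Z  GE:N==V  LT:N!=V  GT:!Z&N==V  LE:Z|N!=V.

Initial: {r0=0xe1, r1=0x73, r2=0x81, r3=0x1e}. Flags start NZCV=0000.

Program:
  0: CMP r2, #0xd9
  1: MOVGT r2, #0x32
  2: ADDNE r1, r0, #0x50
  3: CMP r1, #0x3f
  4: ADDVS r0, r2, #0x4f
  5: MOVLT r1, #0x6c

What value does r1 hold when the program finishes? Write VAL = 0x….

VAL = 0x6c

0: ✓ CMP  NZCV=1000
1: · MOVGT
2: ✓ ADDNE  r1←0x31
3: ✓ CMP  NZCV=1000
4: · ADDVS
5: ✓ MOVLT  r1←0x6c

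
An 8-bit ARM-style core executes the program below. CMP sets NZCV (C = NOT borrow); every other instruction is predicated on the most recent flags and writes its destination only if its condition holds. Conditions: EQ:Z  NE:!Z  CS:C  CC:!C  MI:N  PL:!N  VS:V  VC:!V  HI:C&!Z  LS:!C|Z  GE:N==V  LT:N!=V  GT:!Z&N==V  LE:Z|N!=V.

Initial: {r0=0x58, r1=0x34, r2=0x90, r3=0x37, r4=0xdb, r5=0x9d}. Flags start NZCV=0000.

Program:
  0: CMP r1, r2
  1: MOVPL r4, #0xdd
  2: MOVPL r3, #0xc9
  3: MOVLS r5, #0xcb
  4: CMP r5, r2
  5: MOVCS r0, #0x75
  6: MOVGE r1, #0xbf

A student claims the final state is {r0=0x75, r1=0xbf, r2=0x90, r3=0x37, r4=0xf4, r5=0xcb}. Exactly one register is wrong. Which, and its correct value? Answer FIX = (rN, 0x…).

FIX = (r4, 0xdb)

0: ✓ CMP  NZCV=1001
1: · MOVPL
2: · MOVPL
3: ✓ MOVLS  r5←0xcb
4: ✓ CMP  NZCV=0010
5: ✓ MOVCS  r0←0x75
6: ✓ MOVGE  r1←0xbf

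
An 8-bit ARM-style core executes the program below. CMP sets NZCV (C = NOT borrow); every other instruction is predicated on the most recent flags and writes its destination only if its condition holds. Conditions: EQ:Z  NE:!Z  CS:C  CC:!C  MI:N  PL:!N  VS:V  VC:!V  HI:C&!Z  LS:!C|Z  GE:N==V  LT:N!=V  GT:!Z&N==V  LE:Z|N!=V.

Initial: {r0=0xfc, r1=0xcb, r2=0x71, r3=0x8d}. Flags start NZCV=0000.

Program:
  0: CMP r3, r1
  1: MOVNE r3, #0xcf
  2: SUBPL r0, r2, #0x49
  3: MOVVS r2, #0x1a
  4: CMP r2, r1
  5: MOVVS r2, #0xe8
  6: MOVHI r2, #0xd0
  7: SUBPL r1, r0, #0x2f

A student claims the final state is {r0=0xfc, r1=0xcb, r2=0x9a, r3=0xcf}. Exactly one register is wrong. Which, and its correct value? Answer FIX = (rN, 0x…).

FIX = (r2, 0xe8)

0: ✓ CMP  NZCV=1000
1: ✓ MOVNE  r3←0xcf
2: · SUBPL
3: · MOVVS
4: ✓ CMP  NZCV=1001
5: ✓ MOVVS  r2←0xe8
6: · MOVHI
7: · SUBPL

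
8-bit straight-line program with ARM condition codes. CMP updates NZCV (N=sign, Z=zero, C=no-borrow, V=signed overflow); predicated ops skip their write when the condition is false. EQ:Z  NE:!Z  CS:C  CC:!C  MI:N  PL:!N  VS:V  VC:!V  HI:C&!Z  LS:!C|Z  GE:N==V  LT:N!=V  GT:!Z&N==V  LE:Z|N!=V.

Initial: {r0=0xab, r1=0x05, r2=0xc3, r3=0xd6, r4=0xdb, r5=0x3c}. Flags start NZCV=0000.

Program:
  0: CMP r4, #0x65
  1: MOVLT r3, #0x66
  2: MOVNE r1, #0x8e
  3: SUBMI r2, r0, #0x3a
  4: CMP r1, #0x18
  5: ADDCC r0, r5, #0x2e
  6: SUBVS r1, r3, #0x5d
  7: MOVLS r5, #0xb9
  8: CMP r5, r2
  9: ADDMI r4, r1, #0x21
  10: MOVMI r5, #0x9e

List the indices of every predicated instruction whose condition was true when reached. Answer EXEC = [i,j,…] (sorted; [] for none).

0: ✓ CMP  NZCV=0011
1: ✓ MOVLT  r3←0x66
2: ✓ MOVNE  r1←0x8e
3: · SUBMI
4: ✓ CMP  NZCV=0011
5: · ADDCC
6: ✓ SUBVS  r1←0x09
7: · MOVLS
8: ✓ CMP  NZCV=0000
9: · ADDMI
10: · MOVMI

EXEC = [1,2,6]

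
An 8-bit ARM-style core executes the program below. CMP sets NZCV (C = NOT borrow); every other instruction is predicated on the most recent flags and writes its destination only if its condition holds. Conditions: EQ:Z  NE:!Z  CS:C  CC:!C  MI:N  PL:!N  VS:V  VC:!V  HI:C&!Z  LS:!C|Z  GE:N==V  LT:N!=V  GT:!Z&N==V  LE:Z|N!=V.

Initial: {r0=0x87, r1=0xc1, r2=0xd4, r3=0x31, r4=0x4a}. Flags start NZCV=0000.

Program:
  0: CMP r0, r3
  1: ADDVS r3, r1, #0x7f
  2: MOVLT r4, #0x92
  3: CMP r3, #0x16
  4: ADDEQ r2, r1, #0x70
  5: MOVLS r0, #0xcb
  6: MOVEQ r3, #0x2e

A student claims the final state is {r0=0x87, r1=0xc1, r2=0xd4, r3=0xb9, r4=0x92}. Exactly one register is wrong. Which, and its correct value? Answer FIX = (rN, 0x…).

FIX = (r3, 0x40)

0: ✓ CMP  NZCV=0011
1: ✓ ADDVS  r3←0x40
2: ✓ MOVLT  r4←0x92
3: ✓ CMP  NZCV=0010
4: · ADDEQ
5: · MOVLS
6: · MOVEQ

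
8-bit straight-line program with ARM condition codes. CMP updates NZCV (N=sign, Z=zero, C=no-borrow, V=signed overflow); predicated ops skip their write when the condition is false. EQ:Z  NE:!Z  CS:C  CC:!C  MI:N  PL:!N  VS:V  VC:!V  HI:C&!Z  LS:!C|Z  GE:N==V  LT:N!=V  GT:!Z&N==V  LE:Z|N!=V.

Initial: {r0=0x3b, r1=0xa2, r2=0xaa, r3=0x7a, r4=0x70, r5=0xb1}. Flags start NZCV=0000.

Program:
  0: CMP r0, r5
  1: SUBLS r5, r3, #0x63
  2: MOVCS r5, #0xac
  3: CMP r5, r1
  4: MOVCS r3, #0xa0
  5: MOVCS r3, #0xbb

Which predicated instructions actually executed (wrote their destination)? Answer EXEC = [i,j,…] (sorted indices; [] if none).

[0] flags=1001 → (cmp)
[1] flags=1001 LS?T → r5=0x17
[2] flags=1001 CS?F → skip
[3] flags=0000 → (cmp)
[4] flags=0000 CS?F → skip
[5] flags=0000 CS?F → skip

EXEC = [1]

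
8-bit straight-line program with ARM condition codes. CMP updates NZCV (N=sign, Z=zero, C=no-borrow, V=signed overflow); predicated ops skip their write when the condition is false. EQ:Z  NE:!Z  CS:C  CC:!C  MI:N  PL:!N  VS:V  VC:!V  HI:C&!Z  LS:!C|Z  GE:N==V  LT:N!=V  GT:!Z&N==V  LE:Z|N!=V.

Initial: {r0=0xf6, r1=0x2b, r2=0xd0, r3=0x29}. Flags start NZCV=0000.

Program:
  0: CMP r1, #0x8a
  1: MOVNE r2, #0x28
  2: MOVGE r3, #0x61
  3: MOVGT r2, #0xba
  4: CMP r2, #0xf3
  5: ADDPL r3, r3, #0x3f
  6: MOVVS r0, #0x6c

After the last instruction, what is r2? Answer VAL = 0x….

VAL = 0xba

[0] flags=1001 → (cmp)
[1] flags=1001 NE?T → r2=0x28
[2] flags=1001 GE?T → r3=0x61
[3] flags=1001 GT?T → r2=0xba
[4] flags=1000 → (cmp)
[5] flags=1000 PL?F → skip
[6] flags=1000 VS?F → skip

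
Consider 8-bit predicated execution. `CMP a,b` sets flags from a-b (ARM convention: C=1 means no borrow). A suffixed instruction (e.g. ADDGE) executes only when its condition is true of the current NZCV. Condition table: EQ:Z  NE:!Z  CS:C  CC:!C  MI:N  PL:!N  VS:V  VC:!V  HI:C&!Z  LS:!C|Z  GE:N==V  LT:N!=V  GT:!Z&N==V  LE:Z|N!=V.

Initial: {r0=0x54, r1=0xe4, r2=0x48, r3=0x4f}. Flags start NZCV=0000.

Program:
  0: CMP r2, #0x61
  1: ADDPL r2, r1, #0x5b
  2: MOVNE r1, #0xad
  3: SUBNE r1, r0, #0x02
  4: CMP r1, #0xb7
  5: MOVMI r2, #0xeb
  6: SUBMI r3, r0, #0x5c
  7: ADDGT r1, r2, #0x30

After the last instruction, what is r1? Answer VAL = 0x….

VAL = 0x1b

0: ✓ CMP  NZCV=1000
1: · ADDPL
2: ✓ MOVNE  r1←0xad
3: ✓ SUBNE  r1←0x52
4: ✓ CMP  NZCV=1001
5: ✓ MOVMI  r2←0xeb
6: ✓ SUBMI  r3←0xf8
7: ✓ ADDGT  r1←0x1b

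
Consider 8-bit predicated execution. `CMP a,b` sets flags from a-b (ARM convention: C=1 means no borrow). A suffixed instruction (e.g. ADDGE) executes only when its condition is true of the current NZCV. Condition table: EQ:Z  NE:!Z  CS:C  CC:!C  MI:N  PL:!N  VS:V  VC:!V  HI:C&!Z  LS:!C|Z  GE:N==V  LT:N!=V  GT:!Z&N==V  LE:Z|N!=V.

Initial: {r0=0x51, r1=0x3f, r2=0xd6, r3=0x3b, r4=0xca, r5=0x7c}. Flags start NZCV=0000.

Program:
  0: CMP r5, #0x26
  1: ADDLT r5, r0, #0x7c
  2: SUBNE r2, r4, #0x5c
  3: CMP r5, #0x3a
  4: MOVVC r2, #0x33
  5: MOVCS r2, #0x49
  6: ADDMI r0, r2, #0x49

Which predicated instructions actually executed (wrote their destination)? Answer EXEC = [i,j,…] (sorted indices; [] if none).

EXEC = [2,4,5]

0: ✓ CMP  NZCV=0010
1: · ADDLT
2: ✓ SUBNE  r2←0x6e
3: ✓ CMP  NZCV=0010
4: ✓ MOVVC  r2←0x33
5: ✓ MOVCS  r2←0x49
6: · ADDMI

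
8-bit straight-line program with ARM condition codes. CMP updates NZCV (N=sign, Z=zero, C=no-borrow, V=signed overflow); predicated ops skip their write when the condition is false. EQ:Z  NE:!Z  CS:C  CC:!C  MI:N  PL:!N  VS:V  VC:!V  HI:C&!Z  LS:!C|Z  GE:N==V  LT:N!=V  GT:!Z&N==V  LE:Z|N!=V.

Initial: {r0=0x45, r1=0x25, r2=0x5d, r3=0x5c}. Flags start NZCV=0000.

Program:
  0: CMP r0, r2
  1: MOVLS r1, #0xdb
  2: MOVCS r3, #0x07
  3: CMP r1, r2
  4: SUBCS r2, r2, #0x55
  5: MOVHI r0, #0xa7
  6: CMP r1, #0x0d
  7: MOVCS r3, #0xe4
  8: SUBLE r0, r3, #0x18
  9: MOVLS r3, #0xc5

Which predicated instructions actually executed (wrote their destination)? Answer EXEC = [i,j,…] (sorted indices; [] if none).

[0] flags=1000 → (cmp)
[1] flags=1000 LS?T → r1=0xdb
[2] flags=1000 CS?F → skip
[3] flags=0011 → (cmp)
[4] flags=0011 CS?T → r2=0x08
[5] flags=0011 HI?T → r0=0xa7
[6] flags=1010 → (cmp)
[7] flags=1010 CS?T → r3=0xe4
[8] flags=1010 LE?T → r0=0xcc
[9] flags=1010 LS?F → skip

EXEC = [1,4,5,7,8]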